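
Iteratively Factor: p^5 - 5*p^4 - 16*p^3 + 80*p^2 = (p)*(p^4 - 5*p^3 - 16*p^2 + 80*p) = p^2*(p^3 - 5*p^2 - 16*p + 80) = p^2*(p - 4)*(p^2 - p - 20) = p^2*(p - 4)*(p + 4)*(p - 5)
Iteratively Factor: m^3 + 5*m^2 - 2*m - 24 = (m + 3)*(m^2 + 2*m - 8) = (m - 2)*(m + 3)*(m + 4)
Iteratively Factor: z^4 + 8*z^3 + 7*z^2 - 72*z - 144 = (z - 3)*(z^3 + 11*z^2 + 40*z + 48) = (z - 3)*(z + 4)*(z^2 + 7*z + 12) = (z - 3)*(z + 4)^2*(z + 3)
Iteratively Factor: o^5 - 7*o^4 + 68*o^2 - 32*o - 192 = (o - 4)*(o^4 - 3*o^3 - 12*o^2 + 20*o + 48) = (o - 4)^2*(o^3 + o^2 - 8*o - 12) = (o - 4)^2*(o + 2)*(o^2 - o - 6) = (o - 4)^2*(o + 2)^2*(o - 3)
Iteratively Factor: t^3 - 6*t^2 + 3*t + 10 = (t - 5)*(t^2 - t - 2) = (t - 5)*(t - 2)*(t + 1)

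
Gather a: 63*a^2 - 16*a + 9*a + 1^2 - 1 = 63*a^2 - 7*a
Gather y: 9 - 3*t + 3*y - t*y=-3*t + y*(3 - t) + 9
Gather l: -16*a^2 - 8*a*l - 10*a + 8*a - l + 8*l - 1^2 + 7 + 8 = -16*a^2 - 2*a + l*(7 - 8*a) + 14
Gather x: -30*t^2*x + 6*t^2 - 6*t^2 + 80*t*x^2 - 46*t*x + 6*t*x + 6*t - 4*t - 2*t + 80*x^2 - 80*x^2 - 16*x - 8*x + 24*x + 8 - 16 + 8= 80*t*x^2 + x*(-30*t^2 - 40*t)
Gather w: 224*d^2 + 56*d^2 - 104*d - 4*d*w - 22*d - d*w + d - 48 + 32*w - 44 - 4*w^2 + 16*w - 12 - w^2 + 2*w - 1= 280*d^2 - 125*d - 5*w^2 + w*(50 - 5*d) - 105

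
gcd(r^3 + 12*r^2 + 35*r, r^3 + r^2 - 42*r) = r^2 + 7*r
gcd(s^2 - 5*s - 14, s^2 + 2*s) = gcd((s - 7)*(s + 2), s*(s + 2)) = s + 2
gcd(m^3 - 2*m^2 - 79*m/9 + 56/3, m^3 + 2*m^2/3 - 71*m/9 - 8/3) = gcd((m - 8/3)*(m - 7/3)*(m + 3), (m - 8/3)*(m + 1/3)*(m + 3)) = m^2 + m/3 - 8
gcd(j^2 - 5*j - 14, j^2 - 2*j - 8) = j + 2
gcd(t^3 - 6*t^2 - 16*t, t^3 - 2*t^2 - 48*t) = t^2 - 8*t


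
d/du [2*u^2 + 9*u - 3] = 4*u + 9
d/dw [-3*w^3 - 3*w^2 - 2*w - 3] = -9*w^2 - 6*w - 2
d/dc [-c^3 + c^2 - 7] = c*(2 - 3*c)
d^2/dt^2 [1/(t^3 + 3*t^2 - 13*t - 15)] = 2*(-3*(t + 1)*(t^3 + 3*t^2 - 13*t - 15) + (3*t^2 + 6*t - 13)^2)/(t^3 + 3*t^2 - 13*t - 15)^3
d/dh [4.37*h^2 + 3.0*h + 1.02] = 8.74*h + 3.0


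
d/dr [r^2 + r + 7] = 2*r + 1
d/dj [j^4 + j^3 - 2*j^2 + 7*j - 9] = 4*j^3 + 3*j^2 - 4*j + 7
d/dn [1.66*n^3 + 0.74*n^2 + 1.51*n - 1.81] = 4.98*n^2 + 1.48*n + 1.51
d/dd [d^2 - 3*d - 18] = 2*d - 3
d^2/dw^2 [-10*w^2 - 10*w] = -20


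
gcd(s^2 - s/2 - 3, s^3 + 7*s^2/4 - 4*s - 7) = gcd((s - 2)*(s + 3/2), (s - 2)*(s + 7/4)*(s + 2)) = s - 2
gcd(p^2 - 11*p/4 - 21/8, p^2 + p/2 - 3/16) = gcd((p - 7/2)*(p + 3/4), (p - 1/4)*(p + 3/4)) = p + 3/4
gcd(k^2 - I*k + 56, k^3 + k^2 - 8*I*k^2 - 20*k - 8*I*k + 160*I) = k - 8*I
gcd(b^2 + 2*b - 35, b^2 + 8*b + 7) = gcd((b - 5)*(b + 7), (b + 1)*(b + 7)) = b + 7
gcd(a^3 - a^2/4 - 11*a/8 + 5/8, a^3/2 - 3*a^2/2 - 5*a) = 1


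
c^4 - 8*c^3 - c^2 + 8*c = c*(c - 8)*(c - 1)*(c + 1)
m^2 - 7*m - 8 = (m - 8)*(m + 1)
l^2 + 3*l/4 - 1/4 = (l - 1/4)*(l + 1)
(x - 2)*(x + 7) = x^2 + 5*x - 14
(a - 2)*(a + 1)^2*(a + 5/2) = a^4 + 5*a^3/2 - 3*a^2 - 19*a/2 - 5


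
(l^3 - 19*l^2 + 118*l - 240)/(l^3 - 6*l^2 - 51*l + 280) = (l - 6)/(l + 7)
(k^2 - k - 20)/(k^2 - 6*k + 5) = (k + 4)/(k - 1)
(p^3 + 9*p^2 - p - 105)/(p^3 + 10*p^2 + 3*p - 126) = (p + 5)/(p + 6)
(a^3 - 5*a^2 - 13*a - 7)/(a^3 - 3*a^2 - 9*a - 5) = (a - 7)/(a - 5)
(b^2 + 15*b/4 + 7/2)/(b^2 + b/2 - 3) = (4*b + 7)/(2*(2*b - 3))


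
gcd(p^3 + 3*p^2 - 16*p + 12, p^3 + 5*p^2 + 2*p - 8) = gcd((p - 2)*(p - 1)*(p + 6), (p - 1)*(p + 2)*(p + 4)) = p - 1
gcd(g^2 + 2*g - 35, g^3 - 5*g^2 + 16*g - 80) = g - 5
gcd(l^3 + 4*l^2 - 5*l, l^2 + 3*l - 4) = l - 1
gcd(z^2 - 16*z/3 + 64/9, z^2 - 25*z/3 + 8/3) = 1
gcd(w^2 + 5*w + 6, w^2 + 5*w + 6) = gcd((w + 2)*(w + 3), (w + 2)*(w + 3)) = w^2 + 5*w + 6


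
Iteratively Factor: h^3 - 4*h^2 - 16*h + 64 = (h - 4)*(h^2 - 16) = (h - 4)^2*(h + 4)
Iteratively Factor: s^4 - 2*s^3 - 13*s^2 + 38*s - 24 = (s - 3)*(s^3 + s^2 - 10*s + 8) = (s - 3)*(s - 1)*(s^2 + 2*s - 8) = (s - 3)*(s - 2)*(s - 1)*(s + 4)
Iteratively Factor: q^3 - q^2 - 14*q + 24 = (q - 3)*(q^2 + 2*q - 8) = (q - 3)*(q - 2)*(q + 4)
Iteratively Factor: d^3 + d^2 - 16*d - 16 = (d + 4)*(d^2 - 3*d - 4) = (d + 1)*(d + 4)*(d - 4)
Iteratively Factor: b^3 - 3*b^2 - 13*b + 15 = (b - 5)*(b^2 + 2*b - 3) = (b - 5)*(b - 1)*(b + 3)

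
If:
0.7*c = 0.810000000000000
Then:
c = 1.16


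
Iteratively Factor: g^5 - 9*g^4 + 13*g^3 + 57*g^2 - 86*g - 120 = (g - 4)*(g^4 - 5*g^3 - 7*g^2 + 29*g + 30) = (g - 5)*(g - 4)*(g^3 - 7*g - 6) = (g - 5)*(g - 4)*(g + 2)*(g^2 - 2*g - 3) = (g - 5)*(g - 4)*(g + 1)*(g + 2)*(g - 3)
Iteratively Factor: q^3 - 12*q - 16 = (q + 2)*(q^2 - 2*q - 8) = (q + 2)^2*(q - 4)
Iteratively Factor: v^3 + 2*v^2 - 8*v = (v + 4)*(v^2 - 2*v) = (v - 2)*(v + 4)*(v)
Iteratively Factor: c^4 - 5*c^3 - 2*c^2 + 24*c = (c - 3)*(c^3 - 2*c^2 - 8*c) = (c - 3)*(c + 2)*(c^2 - 4*c) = c*(c - 3)*(c + 2)*(c - 4)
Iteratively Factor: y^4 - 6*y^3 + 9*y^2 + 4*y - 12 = (y - 2)*(y^3 - 4*y^2 + y + 6) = (y - 3)*(y - 2)*(y^2 - y - 2) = (y - 3)*(y - 2)*(y + 1)*(y - 2)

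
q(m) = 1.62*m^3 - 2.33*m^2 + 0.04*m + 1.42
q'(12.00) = 643.96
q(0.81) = 0.78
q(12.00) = 2465.74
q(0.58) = 0.98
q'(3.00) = 29.80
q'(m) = 4.86*m^2 - 4.66*m + 0.04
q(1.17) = 0.87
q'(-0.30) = 1.88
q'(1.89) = 8.59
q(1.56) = 1.96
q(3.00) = 24.31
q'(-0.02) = 0.14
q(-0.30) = 1.15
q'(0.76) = -0.69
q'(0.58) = -1.03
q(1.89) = 4.11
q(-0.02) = 1.42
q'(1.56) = 4.60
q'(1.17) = 1.24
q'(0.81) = -0.55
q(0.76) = 0.82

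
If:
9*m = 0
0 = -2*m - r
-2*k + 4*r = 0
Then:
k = 0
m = 0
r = 0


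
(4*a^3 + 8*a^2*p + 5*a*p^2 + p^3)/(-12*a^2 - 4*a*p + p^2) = (2*a^2 + 3*a*p + p^2)/(-6*a + p)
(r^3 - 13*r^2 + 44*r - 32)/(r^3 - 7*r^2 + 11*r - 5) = (r^2 - 12*r + 32)/(r^2 - 6*r + 5)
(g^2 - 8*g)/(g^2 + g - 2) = g*(g - 8)/(g^2 + g - 2)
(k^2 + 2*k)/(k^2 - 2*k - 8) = k/(k - 4)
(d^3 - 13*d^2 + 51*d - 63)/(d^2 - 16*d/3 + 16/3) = 3*(d^3 - 13*d^2 + 51*d - 63)/(3*d^2 - 16*d + 16)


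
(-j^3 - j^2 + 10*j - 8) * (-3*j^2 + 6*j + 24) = 3*j^5 - 3*j^4 - 60*j^3 + 60*j^2 + 192*j - 192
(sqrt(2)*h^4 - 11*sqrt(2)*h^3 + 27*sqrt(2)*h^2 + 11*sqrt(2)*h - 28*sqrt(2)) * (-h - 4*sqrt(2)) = -sqrt(2)*h^5 - 8*h^4 + 11*sqrt(2)*h^4 - 27*sqrt(2)*h^3 + 88*h^3 - 216*h^2 - 11*sqrt(2)*h^2 - 88*h + 28*sqrt(2)*h + 224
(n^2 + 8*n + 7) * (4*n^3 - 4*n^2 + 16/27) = 4*n^5 + 28*n^4 - 4*n^3 - 740*n^2/27 + 128*n/27 + 112/27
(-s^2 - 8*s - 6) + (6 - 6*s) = -s^2 - 14*s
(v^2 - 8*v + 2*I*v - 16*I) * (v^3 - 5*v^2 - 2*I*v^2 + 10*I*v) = v^5 - 13*v^4 + 44*v^3 - 52*v^2 + 160*v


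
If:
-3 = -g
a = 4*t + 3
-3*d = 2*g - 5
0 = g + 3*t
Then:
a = -1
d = -1/3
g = 3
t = -1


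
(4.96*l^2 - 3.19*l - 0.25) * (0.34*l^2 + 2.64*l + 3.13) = 1.6864*l^4 + 12.0098*l^3 + 7.0182*l^2 - 10.6447*l - 0.7825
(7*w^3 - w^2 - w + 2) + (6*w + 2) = 7*w^3 - w^2 + 5*w + 4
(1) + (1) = 2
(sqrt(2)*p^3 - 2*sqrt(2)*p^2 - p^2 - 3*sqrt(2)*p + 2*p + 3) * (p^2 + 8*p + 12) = sqrt(2)*p^5 - p^4 + 6*sqrt(2)*p^4 - 7*sqrt(2)*p^3 - 6*p^3 - 48*sqrt(2)*p^2 + 7*p^2 - 36*sqrt(2)*p + 48*p + 36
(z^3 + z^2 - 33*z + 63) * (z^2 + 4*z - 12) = z^5 + 5*z^4 - 41*z^3 - 81*z^2 + 648*z - 756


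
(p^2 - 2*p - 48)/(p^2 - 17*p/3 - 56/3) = 3*(p + 6)/(3*p + 7)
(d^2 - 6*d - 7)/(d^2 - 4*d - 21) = (d + 1)/(d + 3)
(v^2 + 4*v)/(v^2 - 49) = v*(v + 4)/(v^2 - 49)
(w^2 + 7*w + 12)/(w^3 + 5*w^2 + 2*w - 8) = (w + 3)/(w^2 + w - 2)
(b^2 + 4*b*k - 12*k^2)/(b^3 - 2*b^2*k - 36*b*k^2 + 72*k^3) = 1/(b - 6*k)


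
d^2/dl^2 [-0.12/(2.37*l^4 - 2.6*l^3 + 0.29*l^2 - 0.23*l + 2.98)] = ((3.4128*l^2 - 1.872*l + 0.0696)*(2.37*l^4 - 2.6*l^3 + 0.29*l^2 - 0.23*l + 2.98) - 0.12*(9.48*l^3 - 7.8*l^2 + 0.58*l - 0.23)*(18.96*l^3 - 15.6*l^2 + 1.16*l - 0.46))/(2.37*l^4 - 2.6*l^3 + 0.29*l^2 - 0.23*l + 2.98)^3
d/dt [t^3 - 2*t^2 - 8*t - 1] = 3*t^2 - 4*t - 8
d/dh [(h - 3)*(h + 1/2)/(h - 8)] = (h^2 - 16*h + 43/2)/(h^2 - 16*h + 64)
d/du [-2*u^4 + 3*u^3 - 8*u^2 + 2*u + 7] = -8*u^3 + 9*u^2 - 16*u + 2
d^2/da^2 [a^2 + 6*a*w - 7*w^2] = 2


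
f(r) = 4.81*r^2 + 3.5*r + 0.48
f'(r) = 9.62*r + 3.5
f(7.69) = 311.84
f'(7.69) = 77.48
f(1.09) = 10.01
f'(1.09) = 13.99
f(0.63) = 4.59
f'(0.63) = 9.56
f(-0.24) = -0.08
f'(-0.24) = 1.19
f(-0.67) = 0.29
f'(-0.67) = -2.95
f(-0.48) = -0.09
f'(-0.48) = -1.12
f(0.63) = 4.59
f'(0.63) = 9.56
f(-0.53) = -0.02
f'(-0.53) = -1.60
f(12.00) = 735.12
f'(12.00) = 118.94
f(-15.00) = 1030.23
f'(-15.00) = -140.80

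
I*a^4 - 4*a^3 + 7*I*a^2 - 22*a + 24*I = (a - 2*I)*(a + 3*I)*(a + 4*I)*(I*a + 1)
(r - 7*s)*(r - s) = r^2 - 8*r*s + 7*s^2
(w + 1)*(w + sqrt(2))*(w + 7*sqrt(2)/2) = w^3 + w^2 + 9*sqrt(2)*w^2/2 + 9*sqrt(2)*w/2 + 7*w + 7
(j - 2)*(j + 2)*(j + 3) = j^3 + 3*j^2 - 4*j - 12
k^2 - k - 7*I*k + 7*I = (k - 1)*(k - 7*I)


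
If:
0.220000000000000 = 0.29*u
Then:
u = 0.76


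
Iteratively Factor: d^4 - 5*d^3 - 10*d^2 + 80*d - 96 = (d - 4)*(d^3 - d^2 - 14*d + 24) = (d - 4)*(d - 2)*(d^2 + d - 12) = (d - 4)*(d - 3)*(d - 2)*(d + 4)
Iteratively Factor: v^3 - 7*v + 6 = (v + 3)*(v^2 - 3*v + 2) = (v - 2)*(v + 3)*(v - 1)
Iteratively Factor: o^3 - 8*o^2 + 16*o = (o - 4)*(o^2 - 4*o) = o*(o - 4)*(o - 4)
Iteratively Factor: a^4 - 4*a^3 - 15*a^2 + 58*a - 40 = (a - 2)*(a^3 - 2*a^2 - 19*a + 20) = (a - 5)*(a - 2)*(a^2 + 3*a - 4) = (a - 5)*(a - 2)*(a - 1)*(a + 4)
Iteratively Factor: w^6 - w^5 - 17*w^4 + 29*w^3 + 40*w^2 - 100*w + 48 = (w + 2)*(w^5 - 3*w^4 - 11*w^3 + 51*w^2 - 62*w + 24) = (w - 2)*(w + 2)*(w^4 - w^3 - 13*w^2 + 25*w - 12) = (w - 2)*(w - 1)*(w + 2)*(w^3 - 13*w + 12) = (w - 2)*(w - 1)*(w + 2)*(w + 4)*(w^2 - 4*w + 3) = (w - 2)*(w - 1)^2*(w + 2)*(w + 4)*(w - 3)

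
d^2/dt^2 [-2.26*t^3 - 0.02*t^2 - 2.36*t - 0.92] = -13.56*t - 0.04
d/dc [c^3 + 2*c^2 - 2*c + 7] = 3*c^2 + 4*c - 2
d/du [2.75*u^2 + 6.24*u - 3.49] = 5.5*u + 6.24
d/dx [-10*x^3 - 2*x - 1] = -30*x^2 - 2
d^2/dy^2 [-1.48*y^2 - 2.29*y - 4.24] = -2.96000000000000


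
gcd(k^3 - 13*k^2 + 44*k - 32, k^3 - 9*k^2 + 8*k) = k^2 - 9*k + 8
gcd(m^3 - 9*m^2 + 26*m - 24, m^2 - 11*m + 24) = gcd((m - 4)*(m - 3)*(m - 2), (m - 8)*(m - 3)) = m - 3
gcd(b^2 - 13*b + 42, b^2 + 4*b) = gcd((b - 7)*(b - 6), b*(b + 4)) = 1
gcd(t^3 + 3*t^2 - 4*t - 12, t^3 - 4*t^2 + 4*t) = t - 2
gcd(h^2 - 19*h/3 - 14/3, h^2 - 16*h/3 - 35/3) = h - 7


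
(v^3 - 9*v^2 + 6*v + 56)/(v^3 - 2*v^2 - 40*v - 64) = (v^2 - 11*v + 28)/(v^2 - 4*v - 32)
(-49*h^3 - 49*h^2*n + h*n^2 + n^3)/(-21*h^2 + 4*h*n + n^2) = (7*h^2 + 6*h*n - n^2)/(3*h - n)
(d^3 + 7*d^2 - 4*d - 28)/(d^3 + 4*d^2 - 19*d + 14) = (d + 2)/(d - 1)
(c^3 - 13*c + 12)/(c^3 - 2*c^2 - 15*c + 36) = (c - 1)/(c - 3)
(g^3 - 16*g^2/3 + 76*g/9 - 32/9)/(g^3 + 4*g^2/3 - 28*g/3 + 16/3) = (g - 8/3)/(g + 4)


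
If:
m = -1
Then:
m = -1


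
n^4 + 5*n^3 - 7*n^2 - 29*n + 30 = (n - 2)*(n - 1)*(n + 3)*(n + 5)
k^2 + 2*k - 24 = (k - 4)*(k + 6)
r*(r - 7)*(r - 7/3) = r^3 - 28*r^2/3 + 49*r/3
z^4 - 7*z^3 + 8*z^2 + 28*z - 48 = (z - 4)*(z - 3)*(z - 2)*(z + 2)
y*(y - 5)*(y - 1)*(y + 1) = y^4 - 5*y^3 - y^2 + 5*y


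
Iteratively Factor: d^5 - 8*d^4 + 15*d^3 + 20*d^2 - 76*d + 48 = (d - 3)*(d^4 - 5*d^3 + 20*d - 16) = (d - 3)*(d + 2)*(d^3 - 7*d^2 + 14*d - 8) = (d - 3)*(d - 1)*(d + 2)*(d^2 - 6*d + 8) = (d - 4)*(d - 3)*(d - 1)*(d + 2)*(d - 2)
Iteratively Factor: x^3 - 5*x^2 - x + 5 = (x - 5)*(x^2 - 1) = (x - 5)*(x + 1)*(x - 1)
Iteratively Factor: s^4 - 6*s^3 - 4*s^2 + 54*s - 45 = (s + 3)*(s^3 - 9*s^2 + 23*s - 15) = (s - 5)*(s + 3)*(s^2 - 4*s + 3) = (s - 5)*(s - 3)*(s + 3)*(s - 1)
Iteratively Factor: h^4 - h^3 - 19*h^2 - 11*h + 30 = (h - 1)*(h^3 - 19*h - 30) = (h - 5)*(h - 1)*(h^2 + 5*h + 6) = (h - 5)*(h - 1)*(h + 2)*(h + 3)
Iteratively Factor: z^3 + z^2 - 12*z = (z)*(z^2 + z - 12) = z*(z - 3)*(z + 4)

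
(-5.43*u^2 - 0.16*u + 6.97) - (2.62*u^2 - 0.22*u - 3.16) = -8.05*u^2 + 0.06*u + 10.13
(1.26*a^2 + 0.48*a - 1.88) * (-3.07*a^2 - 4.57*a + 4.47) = -3.8682*a^4 - 7.2318*a^3 + 9.2102*a^2 + 10.7372*a - 8.4036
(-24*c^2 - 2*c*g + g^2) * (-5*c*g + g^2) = 120*c^3*g - 14*c^2*g^2 - 7*c*g^3 + g^4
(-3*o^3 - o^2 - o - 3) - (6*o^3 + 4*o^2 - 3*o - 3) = -9*o^3 - 5*o^2 + 2*o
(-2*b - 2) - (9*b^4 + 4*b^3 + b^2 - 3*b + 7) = -9*b^4 - 4*b^3 - b^2 + b - 9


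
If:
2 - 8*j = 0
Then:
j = 1/4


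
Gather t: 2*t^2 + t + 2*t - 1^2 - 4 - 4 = 2*t^2 + 3*t - 9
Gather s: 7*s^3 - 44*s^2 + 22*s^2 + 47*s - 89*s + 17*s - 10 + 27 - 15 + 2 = 7*s^3 - 22*s^2 - 25*s + 4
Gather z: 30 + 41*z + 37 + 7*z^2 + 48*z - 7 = 7*z^2 + 89*z + 60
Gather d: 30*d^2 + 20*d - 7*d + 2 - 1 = 30*d^2 + 13*d + 1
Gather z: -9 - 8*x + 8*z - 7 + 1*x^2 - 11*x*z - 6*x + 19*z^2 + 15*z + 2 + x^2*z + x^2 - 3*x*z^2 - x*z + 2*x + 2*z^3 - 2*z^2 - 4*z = 2*x^2 - 12*x + 2*z^3 + z^2*(17 - 3*x) + z*(x^2 - 12*x + 19) - 14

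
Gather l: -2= -2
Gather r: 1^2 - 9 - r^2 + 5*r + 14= -r^2 + 5*r + 6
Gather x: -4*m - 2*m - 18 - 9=-6*m - 27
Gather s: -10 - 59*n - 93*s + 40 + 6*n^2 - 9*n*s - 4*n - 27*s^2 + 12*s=6*n^2 - 63*n - 27*s^2 + s*(-9*n - 81) + 30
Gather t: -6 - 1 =-7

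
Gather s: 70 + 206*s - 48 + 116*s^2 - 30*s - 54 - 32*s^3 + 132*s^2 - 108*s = -32*s^3 + 248*s^2 + 68*s - 32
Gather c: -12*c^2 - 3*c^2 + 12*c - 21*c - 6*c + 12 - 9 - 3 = -15*c^2 - 15*c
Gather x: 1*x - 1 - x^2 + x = -x^2 + 2*x - 1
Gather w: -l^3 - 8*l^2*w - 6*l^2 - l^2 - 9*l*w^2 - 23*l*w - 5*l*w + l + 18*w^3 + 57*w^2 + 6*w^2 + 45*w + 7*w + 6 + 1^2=-l^3 - 7*l^2 + l + 18*w^3 + w^2*(63 - 9*l) + w*(-8*l^2 - 28*l + 52) + 7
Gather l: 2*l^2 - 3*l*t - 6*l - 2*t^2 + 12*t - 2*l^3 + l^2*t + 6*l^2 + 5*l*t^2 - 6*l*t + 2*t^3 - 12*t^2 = -2*l^3 + l^2*(t + 8) + l*(5*t^2 - 9*t - 6) + 2*t^3 - 14*t^2 + 12*t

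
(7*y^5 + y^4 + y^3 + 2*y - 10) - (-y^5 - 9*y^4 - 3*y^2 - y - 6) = 8*y^5 + 10*y^4 + y^3 + 3*y^2 + 3*y - 4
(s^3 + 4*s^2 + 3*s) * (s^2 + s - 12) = s^5 + 5*s^4 - 5*s^3 - 45*s^2 - 36*s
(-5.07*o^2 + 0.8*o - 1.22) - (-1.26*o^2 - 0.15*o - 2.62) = -3.81*o^2 + 0.95*o + 1.4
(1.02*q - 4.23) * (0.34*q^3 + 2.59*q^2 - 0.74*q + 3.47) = 0.3468*q^4 + 1.2036*q^3 - 11.7105*q^2 + 6.6696*q - 14.6781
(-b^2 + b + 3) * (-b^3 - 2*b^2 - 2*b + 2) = b^5 + b^4 - 3*b^3 - 10*b^2 - 4*b + 6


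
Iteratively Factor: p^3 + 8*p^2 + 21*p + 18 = (p + 3)*(p^2 + 5*p + 6) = (p + 3)^2*(p + 2)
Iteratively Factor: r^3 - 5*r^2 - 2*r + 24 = (r + 2)*(r^2 - 7*r + 12) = (r - 4)*(r + 2)*(r - 3)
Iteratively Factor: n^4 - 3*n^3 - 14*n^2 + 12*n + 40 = (n - 2)*(n^3 - n^2 - 16*n - 20) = (n - 2)*(n + 2)*(n^2 - 3*n - 10) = (n - 2)*(n + 2)^2*(n - 5)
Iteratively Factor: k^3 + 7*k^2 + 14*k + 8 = (k + 4)*(k^2 + 3*k + 2) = (k + 1)*(k + 4)*(k + 2)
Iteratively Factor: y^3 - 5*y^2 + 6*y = (y)*(y^2 - 5*y + 6) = y*(y - 2)*(y - 3)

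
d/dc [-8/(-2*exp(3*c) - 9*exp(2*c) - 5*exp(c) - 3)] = (-48*exp(2*c) - 144*exp(c) - 40)*exp(c)/(2*exp(3*c) + 9*exp(2*c) + 5*exp(c) + 3)^2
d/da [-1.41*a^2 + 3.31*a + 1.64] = 3.31 - 2.82*a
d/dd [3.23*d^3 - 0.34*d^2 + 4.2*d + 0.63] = 9.69*d^2 - 0.68*d + 4.2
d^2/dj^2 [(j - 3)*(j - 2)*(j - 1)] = 6*j - 12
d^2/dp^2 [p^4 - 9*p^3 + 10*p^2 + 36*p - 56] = 12*p^2 - 54*p + 20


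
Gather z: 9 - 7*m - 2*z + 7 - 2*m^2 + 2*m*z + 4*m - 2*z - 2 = -2*m^2 - 3*m + z*(2*m - 4) + 14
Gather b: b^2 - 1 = b^2 - 1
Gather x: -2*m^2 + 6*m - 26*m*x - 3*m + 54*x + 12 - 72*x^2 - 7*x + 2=-2*m^2 + 3*m - 72*x^2 + x*(47 - 26*m) + 14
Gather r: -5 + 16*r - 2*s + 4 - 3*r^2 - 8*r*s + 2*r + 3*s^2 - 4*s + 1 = -3*r^2 + r*(18 - 8*s) + 3*s^2 - 6*s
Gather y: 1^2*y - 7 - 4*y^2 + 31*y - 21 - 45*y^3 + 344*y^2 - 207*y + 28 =-45*y^3 + 340*y^2 - 175*y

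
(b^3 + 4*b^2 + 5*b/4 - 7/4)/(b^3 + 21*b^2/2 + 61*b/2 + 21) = (b - 1/2)/(b + 6)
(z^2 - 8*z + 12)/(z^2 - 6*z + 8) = (z - 6)/(z - 4)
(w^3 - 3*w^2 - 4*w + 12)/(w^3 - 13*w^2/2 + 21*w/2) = 2*(w^2 - 4)/(w*(2*w - 7))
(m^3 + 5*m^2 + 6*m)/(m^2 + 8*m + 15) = m*(m + 2)/(m + 5)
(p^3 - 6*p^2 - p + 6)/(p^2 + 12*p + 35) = (p^3 - 6*p^2 - p + 6)/(p^2 + 12*p + 35)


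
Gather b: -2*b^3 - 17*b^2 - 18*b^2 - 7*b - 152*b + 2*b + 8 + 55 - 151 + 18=-2*b^3 - 35*b^2 - 157*b - 70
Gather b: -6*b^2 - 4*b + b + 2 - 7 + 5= -6*b^2 - 3*b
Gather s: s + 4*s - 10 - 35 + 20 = 5*s - 25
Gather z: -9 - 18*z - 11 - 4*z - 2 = -22*z - 22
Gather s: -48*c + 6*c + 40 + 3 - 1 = 42 - 42*c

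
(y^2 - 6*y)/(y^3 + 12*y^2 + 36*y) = (y - 6)/(y^2 + 12*y + 36)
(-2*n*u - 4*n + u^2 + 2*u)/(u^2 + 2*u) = (-2*n + u)/u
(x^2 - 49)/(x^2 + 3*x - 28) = (x - 7)/(x - 4)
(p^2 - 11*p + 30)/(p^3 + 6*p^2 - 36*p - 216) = (p - 5)/(p^2 + 12*p + 36)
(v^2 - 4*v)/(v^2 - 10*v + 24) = v/(v - 6)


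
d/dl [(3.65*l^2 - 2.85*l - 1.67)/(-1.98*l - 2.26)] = (-7.227*l^2 - 16.498*l + 3.1344)/(3.9204*l^2 + 8.9496*l + 5.1076)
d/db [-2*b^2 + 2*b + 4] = 2 - 4*b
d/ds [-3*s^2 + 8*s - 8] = 8 - 6*s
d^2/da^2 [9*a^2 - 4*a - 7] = 18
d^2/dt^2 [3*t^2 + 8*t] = 6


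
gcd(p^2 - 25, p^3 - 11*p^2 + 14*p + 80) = p - 5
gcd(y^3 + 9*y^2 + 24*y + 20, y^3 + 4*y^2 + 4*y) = y^2 + 4*y + 4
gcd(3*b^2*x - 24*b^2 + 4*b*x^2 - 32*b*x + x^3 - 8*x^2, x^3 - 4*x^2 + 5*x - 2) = 1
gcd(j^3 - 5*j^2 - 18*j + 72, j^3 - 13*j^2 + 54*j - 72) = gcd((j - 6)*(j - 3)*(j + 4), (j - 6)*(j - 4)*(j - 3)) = j^2 - 9*j + 18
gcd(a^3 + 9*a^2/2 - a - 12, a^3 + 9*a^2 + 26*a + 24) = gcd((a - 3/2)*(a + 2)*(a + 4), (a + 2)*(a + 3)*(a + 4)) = a^2 + 6*a + 8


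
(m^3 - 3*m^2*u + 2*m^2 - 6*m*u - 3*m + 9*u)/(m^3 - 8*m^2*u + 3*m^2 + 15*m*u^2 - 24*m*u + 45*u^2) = (1 - m)/(-m + 5*u)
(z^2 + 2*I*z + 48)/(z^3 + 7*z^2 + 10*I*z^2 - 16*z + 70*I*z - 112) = (z - 6*I)/(z^2 + z*(7 + 2*I) + 14*I)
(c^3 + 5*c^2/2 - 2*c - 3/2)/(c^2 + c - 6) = (2*c^2 - c - 1)/(2*(c - 2))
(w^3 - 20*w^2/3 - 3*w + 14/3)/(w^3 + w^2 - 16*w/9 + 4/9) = 3*(w^2 - 6*w - 7)/(3*w^2 + 5*w - 2)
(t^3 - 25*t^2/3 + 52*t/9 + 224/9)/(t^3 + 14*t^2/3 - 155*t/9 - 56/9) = (3*t^2 - 17*t - 28)/(3*t^2 + 22*t + 7)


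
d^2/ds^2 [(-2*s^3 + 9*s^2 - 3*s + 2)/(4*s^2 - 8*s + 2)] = (32*s^3 - 6*s^2 - 36*s + 25)/(8*s^6 - 48*s^5 + 108*s^4 - 112*s^3 + 54*s^2 - 12*s + 1)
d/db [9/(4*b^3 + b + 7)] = 9*(-12*b^2 - 1)/(4*b^3 + b + 7)^2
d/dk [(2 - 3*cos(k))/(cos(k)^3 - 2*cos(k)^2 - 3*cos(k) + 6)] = (-6*cos(k)^3 + 12*cos(k)^2 - 8*cos(k) + 12)*sin(k)/((sin(k)^2 + 2)^2*(cos(k) - 2)^2)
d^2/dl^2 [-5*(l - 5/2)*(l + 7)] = -10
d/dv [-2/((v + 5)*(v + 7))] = 4*(v + 6)/((v + 5)^2*(v + 7)^2)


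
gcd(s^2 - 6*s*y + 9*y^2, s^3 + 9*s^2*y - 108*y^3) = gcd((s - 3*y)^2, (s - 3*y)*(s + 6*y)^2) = -s + 3*y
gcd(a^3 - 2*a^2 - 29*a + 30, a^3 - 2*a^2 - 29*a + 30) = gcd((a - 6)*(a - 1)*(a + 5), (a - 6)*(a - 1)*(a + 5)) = a^3 - 2*a^2 - 29*a + 30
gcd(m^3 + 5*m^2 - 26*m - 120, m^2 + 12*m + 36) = m + 6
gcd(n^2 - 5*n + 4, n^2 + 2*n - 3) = n - 1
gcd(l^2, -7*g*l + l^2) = l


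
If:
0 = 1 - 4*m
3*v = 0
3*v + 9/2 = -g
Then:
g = -9/2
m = 1/4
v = 0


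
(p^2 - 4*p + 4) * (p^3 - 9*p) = p^5 - 4*p^4 - 5*p^3 + 36*p^2 - 36*p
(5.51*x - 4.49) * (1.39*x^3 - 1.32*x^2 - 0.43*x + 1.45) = 7.6589*x^4 - 13.5143*x^3 + 3.5575*x^2 + 9.9202*x - 6.5105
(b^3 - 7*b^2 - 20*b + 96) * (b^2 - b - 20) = b^5 - 8*b^4 - 33*b^3 + 256*b^2 + 304*b - 1920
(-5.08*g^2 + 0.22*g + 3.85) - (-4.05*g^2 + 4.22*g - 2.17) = -1.03*g^2 - 4.0*g + 6.02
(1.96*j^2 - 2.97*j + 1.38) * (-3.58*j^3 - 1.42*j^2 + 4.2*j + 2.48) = -7.0168*j^5 + 7.8494*j^4 + 7.509*j^3 - 9.5728*j^2 - 1.5696*j + 3.4224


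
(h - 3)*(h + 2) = h^2 - h - 6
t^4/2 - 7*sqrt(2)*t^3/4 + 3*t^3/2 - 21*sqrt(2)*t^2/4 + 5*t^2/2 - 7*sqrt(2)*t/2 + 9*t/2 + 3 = (t/2 + 1/2)*(t + 2)*(t - 3*sqrt(2))*(t - sqrt(2)/2)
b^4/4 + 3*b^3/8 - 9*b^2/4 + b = b*(b/4 + 1)*(b - 2)*(b - 1/2)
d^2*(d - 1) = d^3 - d^2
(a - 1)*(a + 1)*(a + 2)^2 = a^4 + 4*a^3 + 3*a^2 - 4*a - 4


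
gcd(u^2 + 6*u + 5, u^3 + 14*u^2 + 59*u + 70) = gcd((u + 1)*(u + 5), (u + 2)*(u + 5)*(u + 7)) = u + 5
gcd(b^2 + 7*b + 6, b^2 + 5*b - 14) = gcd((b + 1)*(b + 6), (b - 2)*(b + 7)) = 1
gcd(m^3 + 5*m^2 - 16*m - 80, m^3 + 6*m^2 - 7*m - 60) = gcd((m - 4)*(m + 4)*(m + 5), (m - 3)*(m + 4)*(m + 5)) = m^2 + 9*m + 20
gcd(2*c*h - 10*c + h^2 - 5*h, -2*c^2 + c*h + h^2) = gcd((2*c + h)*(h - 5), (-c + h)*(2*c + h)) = 2*c + h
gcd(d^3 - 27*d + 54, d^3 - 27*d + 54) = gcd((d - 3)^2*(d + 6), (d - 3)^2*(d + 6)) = d^3 - 27*d + 54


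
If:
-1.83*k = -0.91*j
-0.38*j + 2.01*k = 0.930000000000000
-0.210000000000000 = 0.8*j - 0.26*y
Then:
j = 1.50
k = 0.75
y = 5.43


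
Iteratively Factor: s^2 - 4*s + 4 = (s - 2)*(s - 2)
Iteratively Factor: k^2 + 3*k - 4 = (k + 4)*(k - 1)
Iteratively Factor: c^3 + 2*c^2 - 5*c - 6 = (c + 1)*(c^2 + c - 6) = (c + 1)*(c + 3)*(c - 2)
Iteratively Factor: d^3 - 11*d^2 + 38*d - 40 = (d - 2)*(d^2 - 9*d + 20) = (d - 5)*(d - 2)*(d - 4)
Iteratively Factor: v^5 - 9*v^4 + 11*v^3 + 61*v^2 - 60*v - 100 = (v - 2)*(v^4 - 7*v^3 - 3*v^2 + 55*v + 50) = (v - 2)*(v + 2)*(v^3 - 9*v^2 + 15*v + 25) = (v - 5)*(v - 2)*(v + 2)*(v^2 - 4*v - 5) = (v - 5)^2*(v - 2)*(v + 2)*(v + 1)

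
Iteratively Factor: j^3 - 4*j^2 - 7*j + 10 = (j + 2)*(j^2 - 6*j + 5) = (j - 1)*(j + 2)*(j - 5)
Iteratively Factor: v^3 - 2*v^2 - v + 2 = (v - 1)*(v^2 - v - 2) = (v - 2)*(v - 1)*(v + 1)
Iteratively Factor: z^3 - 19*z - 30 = (z + 3)*(z^2 - 3*z - 10) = (z - 5)*(z + 3)*(z + 2)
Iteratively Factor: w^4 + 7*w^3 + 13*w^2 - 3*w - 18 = (w + 3)*(w^3 + 4*w^2 + w - 6) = (w + 3)^2*(w^2 + w - 2) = (w - 1)*(w + 3)^2*(w + 2)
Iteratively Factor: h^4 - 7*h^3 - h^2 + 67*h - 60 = (h - 1)*(h^3 - 6*h^2 - 7*h + 60) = (h - 5)*(h - 1)*(h^2 - h - 12) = (h - 5)*(h - 1)*(h + 3)*(h - 4)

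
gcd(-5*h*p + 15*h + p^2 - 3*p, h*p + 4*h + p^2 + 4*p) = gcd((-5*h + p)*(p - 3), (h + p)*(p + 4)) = 1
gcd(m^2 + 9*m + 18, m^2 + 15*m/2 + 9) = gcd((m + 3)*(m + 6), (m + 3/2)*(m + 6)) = m + 6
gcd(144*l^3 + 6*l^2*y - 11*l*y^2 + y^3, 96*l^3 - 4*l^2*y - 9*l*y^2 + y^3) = -24*l^2 - 5*l*y + y^2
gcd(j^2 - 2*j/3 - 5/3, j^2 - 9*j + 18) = 1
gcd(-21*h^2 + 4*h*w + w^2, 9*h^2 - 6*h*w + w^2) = -3*h + w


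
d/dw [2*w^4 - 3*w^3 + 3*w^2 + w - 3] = 8*w^3 - 9*w^2 + 6*w + 1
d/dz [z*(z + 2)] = 2*z + 2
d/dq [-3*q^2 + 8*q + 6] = 8 - 6*q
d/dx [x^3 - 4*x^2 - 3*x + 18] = 3*x^2 - 8*x - 3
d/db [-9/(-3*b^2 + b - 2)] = 9*(1 - 6*b)/(3*b^2 - b + 2)^2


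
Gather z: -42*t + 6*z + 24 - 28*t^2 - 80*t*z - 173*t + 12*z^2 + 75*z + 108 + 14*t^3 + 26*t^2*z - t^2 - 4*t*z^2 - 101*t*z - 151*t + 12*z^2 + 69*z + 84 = 14*t^3 - 29*t^2 - 366*t + z^2*(24 - 4*t) + z*(26*t^2 - 181*t + 150) + 216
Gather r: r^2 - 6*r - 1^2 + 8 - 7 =r^2 - 6*r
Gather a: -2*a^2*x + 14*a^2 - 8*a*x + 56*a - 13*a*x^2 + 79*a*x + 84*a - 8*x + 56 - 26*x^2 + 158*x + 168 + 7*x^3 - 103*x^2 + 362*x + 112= a^2*(14 - 2*x) + a*(-13*x^2 + 71*x + 140) + 7*x^3 - 129*x^2 + 512*x + 336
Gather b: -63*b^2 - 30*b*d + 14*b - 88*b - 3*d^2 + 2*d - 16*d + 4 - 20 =-63*b^2 + b*(-30*d - 74) - 3*d^2 - 14*d - 16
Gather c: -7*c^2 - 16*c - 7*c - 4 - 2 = -7*c^2 - 23*c - 6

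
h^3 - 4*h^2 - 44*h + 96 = (h - 8)*(h - 2)*(h + 6)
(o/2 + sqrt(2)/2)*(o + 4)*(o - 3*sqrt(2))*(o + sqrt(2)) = o^4/2 - sqrt(2)*o^3/2 + 2*o^3 - 5*o^2 - 2*sqrt(2)*o^2 - 20*o - 3*sqrt(2)*o - 12*sqrt(2)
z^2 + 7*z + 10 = (z + 2)*(z + 5)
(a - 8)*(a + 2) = a^2 - 6*a - 16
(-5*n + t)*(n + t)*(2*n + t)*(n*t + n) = -10*n^4*t - 10*n^4 - 13*n^3*t^2 - 13*n^3*t - 2*n^2*t^3 - 2*n^2*t^2 + n*t^4 + n*t^3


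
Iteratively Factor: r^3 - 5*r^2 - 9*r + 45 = (r - 5)*(r^2 - 9) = (r - 5)*(r - 3)*(r + 3)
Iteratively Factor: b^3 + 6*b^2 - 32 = (b + 4)*(b^2 + 2*b - 8) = (b + 4)^2*(b - 2)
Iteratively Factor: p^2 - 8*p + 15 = (p - 3)*(p - 5)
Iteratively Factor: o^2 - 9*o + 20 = (o - 4)*(o - 5)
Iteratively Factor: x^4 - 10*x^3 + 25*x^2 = (x - 5)*(x^3 - 5*x^2) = (x - 5)^2*(x^2) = x*(x - 5)^2*(x)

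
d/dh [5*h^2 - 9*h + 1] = 10*h - 9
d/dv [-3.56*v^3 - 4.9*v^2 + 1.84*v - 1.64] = -10.68*v^2 - 9.8*v + 1.84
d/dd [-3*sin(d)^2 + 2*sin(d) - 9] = 2*(1 - 3*sin(d))*cos(d)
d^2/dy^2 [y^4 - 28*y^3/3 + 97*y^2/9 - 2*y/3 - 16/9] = 12*y^2 - 56*y + 194/9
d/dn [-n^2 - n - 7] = -2*n - 1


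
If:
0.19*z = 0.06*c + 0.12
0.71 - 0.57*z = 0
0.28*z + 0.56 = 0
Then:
No Solution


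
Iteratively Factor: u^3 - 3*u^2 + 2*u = (u - 2)*(u^2 - u) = u*(u - 2)*(u - 1)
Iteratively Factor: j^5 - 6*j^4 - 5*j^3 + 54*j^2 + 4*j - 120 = (j + 2)*(j^4 - 8*j^3 + 11*j^2 + 32*j - 60) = (j + 2)^2*(j^3 - 10*j^2 + 31*j - 30) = (j - 2)*(j + 2)^2*(j^2 - 8*j + 15) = (j - 3)*(j - 2)*(j + 2)^2*(j - 5)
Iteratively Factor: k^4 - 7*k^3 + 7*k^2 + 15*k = (k + 1)*(k^3 - 8*k^2 + 15*k) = (k - 5)*(k + 1)*(k^2 - 3*k) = (k - 5)*(k - 3)*(k + 1)*(k)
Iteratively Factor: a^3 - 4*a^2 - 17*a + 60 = (a - 5)*(a^2 + a - 12) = (a - 5)*(a + 4)*(a - 3)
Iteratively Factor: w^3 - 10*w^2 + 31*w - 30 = (w - 3)*(w^2 - 7*w + 10) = (w - 3)*(w - 2)*(w - 5)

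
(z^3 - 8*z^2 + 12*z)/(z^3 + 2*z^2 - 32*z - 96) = z*(z - 2)/(z^2 + 8*z + 16)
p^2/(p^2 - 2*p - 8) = p^2/(p^2 - 2*p - 8)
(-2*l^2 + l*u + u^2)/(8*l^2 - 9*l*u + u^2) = (2*l + u)/(-8*l + u)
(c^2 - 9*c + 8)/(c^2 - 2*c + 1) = (c - 8)/(c - 1)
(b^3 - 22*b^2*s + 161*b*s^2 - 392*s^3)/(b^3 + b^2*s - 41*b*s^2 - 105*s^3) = (b^2 - 15*b*s + 56*s^2)/(b^2 + 8*b*s + 15*s^2)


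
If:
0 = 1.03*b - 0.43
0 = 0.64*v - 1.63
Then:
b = 0.42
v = 2.55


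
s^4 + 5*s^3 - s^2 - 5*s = s*(s - 1)*(s + 1)*(s + 5)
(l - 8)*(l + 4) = l^2 - 4*l - 32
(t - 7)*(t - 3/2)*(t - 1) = t^3 - 19*t^2/2 + 19*t - 21/2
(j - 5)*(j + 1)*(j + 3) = j^3 - j^2 - 17*j - 15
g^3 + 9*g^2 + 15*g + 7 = (g + 1)^2*(g + 7)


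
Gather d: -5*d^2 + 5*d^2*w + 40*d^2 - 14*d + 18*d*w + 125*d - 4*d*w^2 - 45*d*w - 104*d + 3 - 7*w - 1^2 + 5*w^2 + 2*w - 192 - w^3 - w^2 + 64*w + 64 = d^2*(5*w + 35) + d*(-4*w^2 - 27*w + 7) - w^3 + 4*w^2 + 59*w - 126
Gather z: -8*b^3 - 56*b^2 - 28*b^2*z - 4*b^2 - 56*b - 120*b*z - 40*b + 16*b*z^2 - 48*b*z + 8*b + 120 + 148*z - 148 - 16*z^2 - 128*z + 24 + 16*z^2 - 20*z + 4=-8*b^3 - 60*b^2 + 16*b*z^2 - 88*b + z*(-28*b^2 - 168*b)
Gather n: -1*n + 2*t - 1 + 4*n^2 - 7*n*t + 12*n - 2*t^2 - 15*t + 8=4*n^2 + n*(11 - 7*t) - 2*t^2 - 13*t + 7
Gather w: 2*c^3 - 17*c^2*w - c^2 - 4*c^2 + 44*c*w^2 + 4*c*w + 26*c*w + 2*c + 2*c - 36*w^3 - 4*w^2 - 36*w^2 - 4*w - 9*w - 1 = 2*c^3 - 5*c^2 + 4*c - 36*w^3 + w^2*(44*c - 40) + w*(-17*c^2 + 30*c - 13) - 1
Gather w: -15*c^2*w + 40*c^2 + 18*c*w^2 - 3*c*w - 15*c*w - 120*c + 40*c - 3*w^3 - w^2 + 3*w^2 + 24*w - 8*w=40*c^2 - 80*c - 3*w^3 + w^2*(18*c + 2) + w*(-15*c^2 - 18*c + 16)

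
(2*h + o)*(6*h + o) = 12*h^2 + 8*h*o + o^2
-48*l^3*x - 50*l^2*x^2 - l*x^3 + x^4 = x*(-8*l + x)*(l + x)*(6*l + x)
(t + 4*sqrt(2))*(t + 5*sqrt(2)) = t^2 + 9*sqrt(2)*t + 40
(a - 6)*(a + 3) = a^2 - 3*a - 18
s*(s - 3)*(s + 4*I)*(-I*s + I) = -I*s^4 + 4*s^3 + 4*I*s^3 - 16*s^2 - 3*I*s^2 + 12*s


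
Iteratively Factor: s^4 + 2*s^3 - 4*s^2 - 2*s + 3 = (s - 1)*(s^3 + 3*s^2 - s - 3) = (s - 1)*(s + 1)*(s^2 + 2*s - 3) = (s - 1)*(s + 1)*(s + 3)*(s - 1)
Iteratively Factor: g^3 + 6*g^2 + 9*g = (g + 3)*(g^2 + 3*g) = (g + 3)^2*(g)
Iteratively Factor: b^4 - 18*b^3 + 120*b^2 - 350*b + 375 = (b - 5)*(b^3 - 13*b^2 + 55*b - 75) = (b - 5)^2*(b^2 - 8*b + 15) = (b - 5)^3*(b - 3)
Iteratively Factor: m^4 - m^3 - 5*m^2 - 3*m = (m)*(m^3 - m^2 - 5*m - 3) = m*(m + 1)*(m^2 - 2*m - 3) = m*(m + 1)^2*(m - 3)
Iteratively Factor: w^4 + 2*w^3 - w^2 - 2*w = (w + 2)*(w^3 - w) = (w - 1)*(w + 2)*(w^2 + w) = w*(w - 1)*(w + 2)*(w + 1)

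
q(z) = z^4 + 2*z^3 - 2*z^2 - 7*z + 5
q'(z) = 4*z^3 + 6*z^2 - 4*z - 7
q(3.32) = 154.40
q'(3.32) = 192.23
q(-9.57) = 6523.68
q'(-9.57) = -2925.08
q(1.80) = 8.08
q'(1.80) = 28.57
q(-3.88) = 111.86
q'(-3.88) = -134.80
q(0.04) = 4.72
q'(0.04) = -7.15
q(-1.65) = 9.53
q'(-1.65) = -2.03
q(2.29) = 30.00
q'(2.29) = 63.34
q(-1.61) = 9.46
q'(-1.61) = -1.70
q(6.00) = 1619.00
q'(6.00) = 1049.00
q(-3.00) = 35.00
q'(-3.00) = -49.00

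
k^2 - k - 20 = (k - 5)*(k + 4)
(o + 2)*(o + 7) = o^2 + 9*o + 14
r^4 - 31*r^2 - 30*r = r*(r - 6)*(r + 1)*(r + 5)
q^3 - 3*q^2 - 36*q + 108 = (q - 6)*(q - 3)*(q + 6)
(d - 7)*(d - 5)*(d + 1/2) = d^3 - 23*d^2/2 + 29*d + 35/2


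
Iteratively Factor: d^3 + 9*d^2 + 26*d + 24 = (d + 2)*(d^2 + 7*d + 12) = (d + 2)*(d + 3)*(d + 4)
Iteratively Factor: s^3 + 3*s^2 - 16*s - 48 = (s - 4)*(s^2 + 7*s + 12) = (s - 4)*(s + 3)*(s + 4)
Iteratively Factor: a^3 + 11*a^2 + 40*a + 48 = (a + 3)*(a^2 + 8*a + 16) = (a + 3)*(a + 4)*(a + 4)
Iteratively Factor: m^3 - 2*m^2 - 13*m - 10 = (m + 1)*(m^2 - 3*m - 10) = (m - 5)*(m + 1)*(m + 2)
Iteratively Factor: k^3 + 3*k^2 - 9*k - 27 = (k + 3)*(k^2 - 9) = (k + 3)^2*(k - 3)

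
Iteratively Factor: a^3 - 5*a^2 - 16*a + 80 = (a + 4)*(a^2 - 9*a + 20) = (a - 4)*(a + 4)*(a - 5)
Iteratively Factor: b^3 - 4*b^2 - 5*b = (b)*(b^2 - 4*b - 5) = b*(b + 1)*(b - 5)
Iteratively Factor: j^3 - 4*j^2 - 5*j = (j)*(j^2 - 4*j - 5) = j*(j + 1)*(j - 5)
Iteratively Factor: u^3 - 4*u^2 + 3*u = (u - 1)*(u^2 - 3*u) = u*(u - 1)*(u - 3)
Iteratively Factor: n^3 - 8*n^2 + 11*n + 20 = (n - 4)*(n^2 - 4*n - 5) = (n - 5)*(n - 4)*(n + 1)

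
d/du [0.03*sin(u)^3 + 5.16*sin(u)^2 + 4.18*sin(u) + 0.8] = (0.09*sin(u)^2 + 10.32*sin(u) + 4.18)*cos(u)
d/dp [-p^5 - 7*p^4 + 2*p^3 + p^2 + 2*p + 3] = -5*p^4 - 28*p^3 + 6*p^2 + 2*p + 2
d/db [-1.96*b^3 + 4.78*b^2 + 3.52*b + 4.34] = -5.88*b^2 + 9.56*b + 3.52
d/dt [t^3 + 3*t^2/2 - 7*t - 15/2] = 3*t^2 + 3*t - 7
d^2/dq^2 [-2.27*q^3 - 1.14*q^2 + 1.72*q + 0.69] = -13.62*q - 2.28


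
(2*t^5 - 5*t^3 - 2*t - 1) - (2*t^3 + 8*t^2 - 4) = 2*t^5 - 7*t^3 - 8*t^2 - 2*t + 3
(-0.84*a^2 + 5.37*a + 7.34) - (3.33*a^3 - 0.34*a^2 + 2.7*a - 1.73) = -3.33*a^3 - 0.5*a^2 + 2.67*a + 9.07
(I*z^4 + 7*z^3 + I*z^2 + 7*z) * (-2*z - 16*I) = -2*I*z^5 + 2*z^4 - 114*I*z^3 + 2*z^2 - 112*I*z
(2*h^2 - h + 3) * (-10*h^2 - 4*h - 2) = -20*h^4 + 2*h^3 - 30*h^2 - 10*h - 6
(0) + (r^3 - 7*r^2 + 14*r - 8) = r^3 - 7*r^2 + 14*r - 8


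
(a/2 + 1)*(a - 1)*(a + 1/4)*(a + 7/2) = a^4/2 + 19*a^3/8 + 21*a^2/16 - 53*a/16 - 7/8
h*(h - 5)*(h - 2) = h^3 - 7*h^2 + 10*h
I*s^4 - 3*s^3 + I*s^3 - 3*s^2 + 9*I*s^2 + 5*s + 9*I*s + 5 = (s + 1)*(s - I)*(s + 5*I)*(I*s + 1)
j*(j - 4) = j^2 - 4*j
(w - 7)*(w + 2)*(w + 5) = w^3 - 39*w - 70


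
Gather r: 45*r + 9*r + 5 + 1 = 54*r + 6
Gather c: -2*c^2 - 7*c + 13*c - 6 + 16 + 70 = -2*c^2 + 6*c + 80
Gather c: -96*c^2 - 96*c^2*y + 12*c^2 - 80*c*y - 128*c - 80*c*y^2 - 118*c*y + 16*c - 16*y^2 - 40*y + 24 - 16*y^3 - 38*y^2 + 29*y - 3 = c^2*(-96*y - 84) + c*(-80*y^2 - 198*y - 112) - 16*y^3 - 54*y^2 - 11*y + 21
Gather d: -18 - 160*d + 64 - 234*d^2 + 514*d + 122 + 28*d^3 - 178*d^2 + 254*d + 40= 28*d^3 - 412*d^2 + 608*d + 208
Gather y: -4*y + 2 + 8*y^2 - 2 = 8*y^2 - 4*y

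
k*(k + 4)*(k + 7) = k^3 + 11*k^2 + 28*k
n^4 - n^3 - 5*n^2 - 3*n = n*(n - 3)*(n + 1)^2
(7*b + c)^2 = 49*b^2 + 14*b*c + c^2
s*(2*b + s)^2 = 4*b^2*s + 4*b*s^2 + s^3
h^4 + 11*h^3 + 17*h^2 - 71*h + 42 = (h - 1)^2*(h + 6)*(h + 7)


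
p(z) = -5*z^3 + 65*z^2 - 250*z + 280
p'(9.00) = -295.00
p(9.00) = -350.00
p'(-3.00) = -775.00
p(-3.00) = 1750.00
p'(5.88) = -4.22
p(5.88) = 40.85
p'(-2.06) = -581.45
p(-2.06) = 1114.54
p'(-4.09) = -1032.62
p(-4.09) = 2731.92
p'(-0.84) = -369.78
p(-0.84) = 538.83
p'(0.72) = -164.18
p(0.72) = 131.83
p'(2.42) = -23.25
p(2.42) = -15.20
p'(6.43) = -34.27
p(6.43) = 30.68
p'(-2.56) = -681.10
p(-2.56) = 1429.87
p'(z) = -15*z^2 + 130*z - 250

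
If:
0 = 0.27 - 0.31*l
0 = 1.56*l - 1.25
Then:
No Solution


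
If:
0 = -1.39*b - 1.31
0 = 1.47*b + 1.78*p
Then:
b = -0.94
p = 0.78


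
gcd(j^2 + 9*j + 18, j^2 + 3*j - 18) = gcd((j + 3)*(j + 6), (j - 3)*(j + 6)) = j + 6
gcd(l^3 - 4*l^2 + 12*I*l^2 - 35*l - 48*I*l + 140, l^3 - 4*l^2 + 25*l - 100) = l^2 + l*(-4 + 5*I) - 20*I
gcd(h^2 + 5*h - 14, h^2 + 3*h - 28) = h + 7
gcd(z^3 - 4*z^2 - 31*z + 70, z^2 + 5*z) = z + 5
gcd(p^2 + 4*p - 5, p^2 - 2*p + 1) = p - 1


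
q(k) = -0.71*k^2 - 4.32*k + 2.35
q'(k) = -1.42*k - 4.32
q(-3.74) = 8.58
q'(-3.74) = 0.99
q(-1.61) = 7.46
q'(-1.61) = -2.03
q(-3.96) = 8.32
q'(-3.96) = 1.30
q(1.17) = -3.68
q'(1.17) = -5.98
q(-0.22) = 3.27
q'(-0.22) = -4.01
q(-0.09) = 2.73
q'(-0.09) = -4.19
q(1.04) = -2.91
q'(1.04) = -5.80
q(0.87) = -1.95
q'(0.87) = -5.56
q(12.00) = -151.73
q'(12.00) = -21.36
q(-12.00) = -48.05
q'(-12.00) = 12.72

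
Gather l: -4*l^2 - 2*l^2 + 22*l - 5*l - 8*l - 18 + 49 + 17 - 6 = -6*l^2 + 9*l + 42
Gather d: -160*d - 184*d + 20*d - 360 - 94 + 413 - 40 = -324*d - 81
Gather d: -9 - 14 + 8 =-15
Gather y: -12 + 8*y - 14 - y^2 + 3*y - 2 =-y^2 + 11*y - 28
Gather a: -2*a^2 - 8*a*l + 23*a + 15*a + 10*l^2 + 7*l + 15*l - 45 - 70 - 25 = -2*a^2 + a*(38 - 8*l) + 10*l^2 + 22*l - 140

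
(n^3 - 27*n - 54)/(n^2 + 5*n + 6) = (n^2 - 3*n - 18)/(n + 2)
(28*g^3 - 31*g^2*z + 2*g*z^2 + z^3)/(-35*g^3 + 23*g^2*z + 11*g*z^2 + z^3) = (-4*g + z)/(5*g + z)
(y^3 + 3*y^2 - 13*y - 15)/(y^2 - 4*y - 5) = (y^2 + 2*y - 15)/(y - 5)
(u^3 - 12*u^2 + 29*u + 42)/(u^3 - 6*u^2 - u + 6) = (u - 7)/(u - 1)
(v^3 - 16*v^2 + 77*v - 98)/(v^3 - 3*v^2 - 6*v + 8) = (v^3 - 16*v^2 + 77*v - 98)/(v^3 - 3*v^2 - 6*v + 8)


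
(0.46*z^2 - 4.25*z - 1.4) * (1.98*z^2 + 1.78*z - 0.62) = 0.9108*z^4 - 7.5962*z^3 - 10.6222*z^2 + 0.143*z + 0.868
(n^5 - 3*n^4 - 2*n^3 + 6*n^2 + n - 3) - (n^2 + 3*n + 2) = n^5 - 3*n^4 - 2*n^3 + 5*n^2 - 2*n - 5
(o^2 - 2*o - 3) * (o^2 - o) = o^4 - 3*o^3 - o^2 + 3*o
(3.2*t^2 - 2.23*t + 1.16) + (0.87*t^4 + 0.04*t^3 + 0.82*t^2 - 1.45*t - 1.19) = 0.87*t^4 + 0.04*t^3 + 4.02*t^2 - 3.68*t - 0.03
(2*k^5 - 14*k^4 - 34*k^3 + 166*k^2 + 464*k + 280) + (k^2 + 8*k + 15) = 2*k^5 - 14*k^4 - 34*k^3 + 167*k^2 + 472*k + 295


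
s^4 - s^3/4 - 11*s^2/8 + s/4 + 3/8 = (s - 1)*(s - 3/4)*(s + 1/2)*(s + 1)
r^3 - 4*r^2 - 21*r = r*(r - 7)*(r + 3)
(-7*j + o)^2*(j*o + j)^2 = 49*j^4*o^2 + 98*j^4*o + 49*j^4 - 14*j^3*o^3 - 28*j^3*o^2 - 14*j^3*o + j^2*o^4 + 2*j^2*o^3 + j^2*o^2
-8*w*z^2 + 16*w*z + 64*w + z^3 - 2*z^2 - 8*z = (-8*w + z)*(z - 4)*(z + 2)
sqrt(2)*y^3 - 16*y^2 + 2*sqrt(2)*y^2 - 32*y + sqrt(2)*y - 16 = (y + 1)*(y - 8*sqrt(2))*(sqrt(2)*y + sqrt(2))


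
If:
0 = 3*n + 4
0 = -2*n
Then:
No Solution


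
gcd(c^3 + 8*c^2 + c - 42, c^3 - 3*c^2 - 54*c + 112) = c^2 + 5*c - 14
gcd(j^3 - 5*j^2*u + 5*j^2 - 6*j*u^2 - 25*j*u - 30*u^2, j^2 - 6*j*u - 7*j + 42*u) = -j + 6*u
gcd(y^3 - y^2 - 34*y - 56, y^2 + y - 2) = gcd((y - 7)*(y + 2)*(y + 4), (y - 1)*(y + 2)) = y + 2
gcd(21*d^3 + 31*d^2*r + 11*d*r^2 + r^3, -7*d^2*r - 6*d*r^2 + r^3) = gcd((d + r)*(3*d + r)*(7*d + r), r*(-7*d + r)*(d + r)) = d + r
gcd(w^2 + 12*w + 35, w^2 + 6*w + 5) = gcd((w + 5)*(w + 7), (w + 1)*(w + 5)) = w + 5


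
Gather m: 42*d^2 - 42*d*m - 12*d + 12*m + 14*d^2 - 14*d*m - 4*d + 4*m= 56*d^2 - 16*d + m*(16 - 56*d)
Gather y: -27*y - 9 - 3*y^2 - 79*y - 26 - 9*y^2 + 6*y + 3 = -12*y^2 - 100*y - 32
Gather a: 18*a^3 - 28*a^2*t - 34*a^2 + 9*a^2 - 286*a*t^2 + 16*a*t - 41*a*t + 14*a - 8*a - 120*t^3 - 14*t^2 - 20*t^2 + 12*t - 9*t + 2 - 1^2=18*a^3 + a^2*(-28*t - 25) + a*(-286*t^2 - 25*t + 6) - 120*t^3 - 34*t^2 + 3*t + 1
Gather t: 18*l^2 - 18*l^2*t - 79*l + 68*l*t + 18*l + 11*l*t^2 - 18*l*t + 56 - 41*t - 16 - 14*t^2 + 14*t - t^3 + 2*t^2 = 18*l^2 - 61*l - t^3 + t^2*(11*l - 12) + t*(-18*l^2 + 50*l - 27) + 40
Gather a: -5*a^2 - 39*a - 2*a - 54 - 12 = -5*a^2 - 41*a - 66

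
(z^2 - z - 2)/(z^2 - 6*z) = (z^2 - z - 2)/(z*(z - 6))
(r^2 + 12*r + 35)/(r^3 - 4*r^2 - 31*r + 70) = (r + 7)/(r^2 - 9*r + 14)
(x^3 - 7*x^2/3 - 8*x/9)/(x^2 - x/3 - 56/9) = x*(3*x + 1)/(3*x + 7)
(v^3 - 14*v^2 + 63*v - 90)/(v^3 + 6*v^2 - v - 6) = (v^3 - 14*v^2 + 63*v - 90)/(v^3 + 6*v^2 - v - 6)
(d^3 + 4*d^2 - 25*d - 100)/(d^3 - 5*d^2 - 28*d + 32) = (d^2 - 25)/(d^2 - 9*d + 8)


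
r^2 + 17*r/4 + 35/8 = (r + 7/4)*(r + 5/2)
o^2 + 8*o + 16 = (o + 4)^2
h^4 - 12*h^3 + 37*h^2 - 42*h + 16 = (h - 8)*(h - 2)*(h - 1)^2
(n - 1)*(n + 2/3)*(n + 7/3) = n^3 + 2*n^2 - 13*n/9 - 14/9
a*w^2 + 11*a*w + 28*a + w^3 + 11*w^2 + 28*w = (a + w)*(w + 4)*(w + 7)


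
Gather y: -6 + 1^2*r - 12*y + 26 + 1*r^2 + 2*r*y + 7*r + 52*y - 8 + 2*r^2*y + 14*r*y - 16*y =r^2 + 8*r + y*(2*r^2 + 16*r + 24) + 12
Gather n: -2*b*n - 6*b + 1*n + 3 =-6*b + n*(1 - 2*b) + 3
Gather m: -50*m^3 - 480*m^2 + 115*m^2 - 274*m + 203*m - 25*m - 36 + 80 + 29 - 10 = -50*m^3 - 365*m^2 - 96*m + 63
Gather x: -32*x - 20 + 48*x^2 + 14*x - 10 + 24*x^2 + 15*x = 72*x^2 - 3*x - 30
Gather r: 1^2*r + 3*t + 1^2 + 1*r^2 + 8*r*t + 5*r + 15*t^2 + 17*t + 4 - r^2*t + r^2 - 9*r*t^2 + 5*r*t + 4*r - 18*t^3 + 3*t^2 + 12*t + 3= r^2*(2 - t) + r*(-9*t^2 + 13*t + 10) - 18*t^3 + 18*t^2 + 32*t + 8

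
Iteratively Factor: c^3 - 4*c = (c - 2)*(c^2 + 2*c) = (c - 2)*(c + 2)*(c)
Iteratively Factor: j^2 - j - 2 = (j + 1)*(j - 2)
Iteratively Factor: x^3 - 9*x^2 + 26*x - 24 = (x - 3)*(x^2 - 6*x + 8) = (x - 4)*(x - 3)*(x - 2)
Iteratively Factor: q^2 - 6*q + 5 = (q - 5)*(q - 1)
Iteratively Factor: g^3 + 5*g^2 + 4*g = (g + 1)*(g^2 + 4*g) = (g + 1)*(g + 4)*(g)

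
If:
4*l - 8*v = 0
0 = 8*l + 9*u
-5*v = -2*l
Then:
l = 0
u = 0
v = 0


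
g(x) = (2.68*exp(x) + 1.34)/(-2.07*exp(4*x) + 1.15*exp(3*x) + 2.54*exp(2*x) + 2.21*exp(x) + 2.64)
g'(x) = (2.68*exp(x) + 1.34)*(8.28*exp(4*x) - 3.45*exp(3*x) - 5.08*exp(2*x) - 2.21*exp(x))/(-2.07*exp(4*x) + 1.15*exp(3*x) + 2.54*exp(2*x) + 2.21*exp(x) + 2.64)^2 + 2.68*exp(x)/(-2.07*exp(4*x) + 1.15*exp(3*x) + 2.54*exp(2*x) + 2.21*exp(x) + 2.64) = (16.6428*exp(4*x) + 4.9312*exp(3*x) - 11.4302*exp(2*x) - 6.8072*exp(x) + 4.1138)*exp(x)/(4.2849*exp(8*x) - 4.761*exp(7*x) - 9.1931*exp(6*x) - 3.3074*exp(5*x) + 0.605*exp(4*x) + 17.2988*exp(3*x) + 18.2953*exp(2*x) + 11.6688*exp(x) + 6.9696)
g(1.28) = -0.04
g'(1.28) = 0.16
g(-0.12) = 0.61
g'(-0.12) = 0.07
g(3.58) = -0.00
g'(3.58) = 0.00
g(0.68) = -1.17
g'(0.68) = 14.48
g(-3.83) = 0.52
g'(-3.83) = 0.01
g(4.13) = -0.00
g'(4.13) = 0.00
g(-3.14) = 0.53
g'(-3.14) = 0.02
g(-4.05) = 0.52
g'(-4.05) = 0.01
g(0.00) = 0.62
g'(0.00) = 0.18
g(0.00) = 0.62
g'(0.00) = 0.18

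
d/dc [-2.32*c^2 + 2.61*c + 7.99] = 2.61 - 4.64*c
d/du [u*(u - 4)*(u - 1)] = 3*u^2 - 10*u + 4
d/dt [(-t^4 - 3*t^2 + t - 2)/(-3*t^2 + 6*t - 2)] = (6*t^5 - 18*t^4 + 8*t^3 - 15*t^2 + 10)/(9*t^4 - 36*t^3 + 48*t^2 - 24*t + 4)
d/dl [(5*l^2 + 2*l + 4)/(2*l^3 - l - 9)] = (2*(-5*l - 1)*(-2*l^3 + l + 9) - (6*l^2 - 1)*(5*l^2 + 2*l + 4))/(-2*l^3 + l + 9)^2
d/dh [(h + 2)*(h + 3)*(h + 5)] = 3*h^2 + 20*h + 31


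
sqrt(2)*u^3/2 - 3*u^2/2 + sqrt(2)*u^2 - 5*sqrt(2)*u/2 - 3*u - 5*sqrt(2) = (u + 2)*(u - 5*sqrt(2)/2)*(sqrt(2)*u/2 + 1)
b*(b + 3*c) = b^2 + 3*b*c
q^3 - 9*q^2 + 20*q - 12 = (q - 6)*(q - 2)*(q - 1)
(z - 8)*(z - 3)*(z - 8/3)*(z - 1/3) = z^4 - 14*z^3 + 521*z^2/9 - 736*z/9 + 64/3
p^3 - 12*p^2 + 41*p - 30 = (p - 6)*(p - 5)*(p - 1)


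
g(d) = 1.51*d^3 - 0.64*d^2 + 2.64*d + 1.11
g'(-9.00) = 381.09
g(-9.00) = -1175.28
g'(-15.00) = 1041.09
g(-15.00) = -5278.74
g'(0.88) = 5.02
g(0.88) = 3.97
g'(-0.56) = 4.78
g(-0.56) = -0.83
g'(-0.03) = 2.68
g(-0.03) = 1.03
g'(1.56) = 11.67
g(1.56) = 9.40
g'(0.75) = 4.23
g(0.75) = 3.37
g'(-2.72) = 39.64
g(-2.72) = -41.19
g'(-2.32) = 29.99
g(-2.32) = -27.32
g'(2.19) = 21.56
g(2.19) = 19.68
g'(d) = 4.53*d^2 - 1.28*d + 2.64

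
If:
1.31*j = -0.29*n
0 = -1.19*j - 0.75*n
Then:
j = 0.00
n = 0.00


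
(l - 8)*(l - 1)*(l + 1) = l^3 - 8*l^2 - l + 8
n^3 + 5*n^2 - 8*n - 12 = (n - 2)*(n + 1)*(n + 6)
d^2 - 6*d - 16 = (d - 8)*(d + 2)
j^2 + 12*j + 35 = (j + 5)*(j + 7)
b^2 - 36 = (b - 6)*(b + 6)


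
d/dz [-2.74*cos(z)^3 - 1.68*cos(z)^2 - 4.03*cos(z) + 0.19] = (8.22*cos(z)^2 + 3.36*cos(z) + 4.03)*sin(z)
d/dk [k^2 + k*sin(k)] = k*cos(k) + 2*k + sin(k)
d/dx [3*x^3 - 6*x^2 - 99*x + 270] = 9*x^2 - 12*x - 99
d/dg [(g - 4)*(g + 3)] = 2*g - 1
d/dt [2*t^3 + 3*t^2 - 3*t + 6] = 6*t^2 + 6*t - 3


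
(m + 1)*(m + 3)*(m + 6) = m^3 + 10*m^2 + 27*m + 18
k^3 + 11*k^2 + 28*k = k*(k + 4)*(k + 7)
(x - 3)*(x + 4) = x^2 + x - 12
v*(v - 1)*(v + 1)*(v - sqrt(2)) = v^4 - sqrt(2)*v^3 - v^2 + sqrt(2)*v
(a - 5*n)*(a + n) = a^2 - 4*a*n - 5*n^2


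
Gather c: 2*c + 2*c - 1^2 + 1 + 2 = 4*c + 2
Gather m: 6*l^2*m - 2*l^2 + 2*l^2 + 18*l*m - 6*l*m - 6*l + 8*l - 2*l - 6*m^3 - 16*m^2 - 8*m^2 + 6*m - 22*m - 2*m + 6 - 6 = -6*m^3 - 24*m^2 + m*(6*l^2 + 12*l - 18)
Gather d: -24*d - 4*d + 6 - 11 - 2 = -28*d - 7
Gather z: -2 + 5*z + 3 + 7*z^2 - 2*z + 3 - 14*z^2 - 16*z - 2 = -7*z^2 - 13*z + 2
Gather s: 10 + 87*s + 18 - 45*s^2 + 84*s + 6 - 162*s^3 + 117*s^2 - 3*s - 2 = -162*s^3 + 72*s^2 + 168*s + 32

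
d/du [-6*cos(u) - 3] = 6*sin(u)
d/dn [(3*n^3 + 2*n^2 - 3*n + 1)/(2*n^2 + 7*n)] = (6*n^4 + 42*n^3 + 20*n^2 - 4*n - 7)/(n^2*(4*n^2 + 28*n + 49))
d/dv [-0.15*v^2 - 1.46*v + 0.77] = -0.3*v - 1.46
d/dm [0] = 0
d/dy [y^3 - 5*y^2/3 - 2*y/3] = 3*y^2 - 10*y/3 - 2/3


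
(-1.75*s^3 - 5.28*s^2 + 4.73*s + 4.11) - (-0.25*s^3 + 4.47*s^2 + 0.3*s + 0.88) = -1.5*s^3 - 9.75*s^2 + 4.43*s + 3.23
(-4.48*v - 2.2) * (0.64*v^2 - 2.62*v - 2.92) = -2.8672*v^3 + 10.3296*v^2 + 18.8456*v + 6.424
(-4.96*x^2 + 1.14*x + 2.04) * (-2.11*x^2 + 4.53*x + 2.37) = 10.4656*x^4 - 24.8742*x^3 - 10.8954*x^2 + 11.943*x + 4.8348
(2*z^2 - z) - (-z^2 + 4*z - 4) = 3*z^2 - 5*z + 4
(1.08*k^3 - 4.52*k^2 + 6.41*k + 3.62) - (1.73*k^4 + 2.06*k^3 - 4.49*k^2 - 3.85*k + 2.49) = -1.73*k^4 - 0.98*k^3 - 0.0299999999999994*k^2 + 10.26*k + 1.13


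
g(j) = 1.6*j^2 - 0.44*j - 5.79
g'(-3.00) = -10.04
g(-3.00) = 9.93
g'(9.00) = 28.36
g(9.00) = 119.85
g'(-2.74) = -9.21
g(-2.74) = 7.43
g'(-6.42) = -20.98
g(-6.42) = 62.98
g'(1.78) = 5.26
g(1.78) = -1.50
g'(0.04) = -0.31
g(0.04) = -5.81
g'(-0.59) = -2.33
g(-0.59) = -4.97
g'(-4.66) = -15.35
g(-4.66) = 31.01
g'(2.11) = 6.31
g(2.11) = 0.40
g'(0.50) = 1.16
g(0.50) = -5.61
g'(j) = 3.2*j - 0.44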